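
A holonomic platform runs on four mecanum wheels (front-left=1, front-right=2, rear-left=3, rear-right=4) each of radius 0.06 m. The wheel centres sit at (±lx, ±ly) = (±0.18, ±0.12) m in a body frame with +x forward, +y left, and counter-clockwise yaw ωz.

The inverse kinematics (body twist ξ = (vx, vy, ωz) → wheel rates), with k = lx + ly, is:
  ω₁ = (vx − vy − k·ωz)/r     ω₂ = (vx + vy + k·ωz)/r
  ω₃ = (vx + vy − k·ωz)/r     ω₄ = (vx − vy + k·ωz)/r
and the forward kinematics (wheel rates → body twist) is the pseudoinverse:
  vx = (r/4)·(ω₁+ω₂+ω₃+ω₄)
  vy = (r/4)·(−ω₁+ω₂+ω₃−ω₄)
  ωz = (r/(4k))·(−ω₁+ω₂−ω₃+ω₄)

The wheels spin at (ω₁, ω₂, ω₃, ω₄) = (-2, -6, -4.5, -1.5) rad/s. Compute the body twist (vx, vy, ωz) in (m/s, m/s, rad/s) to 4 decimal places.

(-0.2100, -0.1050, -0.0500)

k = lx + ly = 0.18 + 0.12 = 0.3000
ω₁+ω₂+ω₃+ω₄ = -14.0000  →  vx = (0.06/4)·-14.0000 = -0.2100
−ω₁+ω₂+ω₃−ω₄ = -7.0000  →  vy = (0.06/4)·-7.0000 = -0.1050
−ω₁+ω₂−ω₃+ω₄ = -1.0000  →  ωz = (0.06/1.2000)·-1.0000 = -0.0500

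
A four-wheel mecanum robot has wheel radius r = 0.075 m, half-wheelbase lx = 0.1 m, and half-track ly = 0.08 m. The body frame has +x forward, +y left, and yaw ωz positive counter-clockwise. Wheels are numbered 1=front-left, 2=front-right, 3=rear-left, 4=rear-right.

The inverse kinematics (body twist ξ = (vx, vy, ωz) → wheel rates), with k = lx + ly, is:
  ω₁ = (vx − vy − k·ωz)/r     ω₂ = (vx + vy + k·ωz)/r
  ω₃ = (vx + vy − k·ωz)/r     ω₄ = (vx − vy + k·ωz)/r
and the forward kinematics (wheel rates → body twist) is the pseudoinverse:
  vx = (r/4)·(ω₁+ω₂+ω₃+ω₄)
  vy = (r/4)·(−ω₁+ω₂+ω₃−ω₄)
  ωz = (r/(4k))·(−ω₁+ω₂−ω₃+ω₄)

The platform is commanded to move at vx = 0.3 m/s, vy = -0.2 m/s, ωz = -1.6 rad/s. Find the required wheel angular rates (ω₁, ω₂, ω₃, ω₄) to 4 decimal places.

(10.5067, -2.5067, 5.1733, 2.8267)

k = lx + ly = 0.1 + 0.08 = 0.1800;  k·ωz = 0.1800·-1.6 = -0.2880
ω₁ (FL) = (vx − vy − k·ωz)/r = 0.7880/0.075 = 10.5067
ω₂ (FR) = (vx + vy + k·ωz)/r = -0.1880/0.075 = -2.5067
ω₃ (RL) = (vx + vy − k·ωz)/r = 0.3880/0.075 = 5.1733
ω₄ (RR) = (vx − vy + k·ωz)/r = 0.2120/0.075 = 2.8267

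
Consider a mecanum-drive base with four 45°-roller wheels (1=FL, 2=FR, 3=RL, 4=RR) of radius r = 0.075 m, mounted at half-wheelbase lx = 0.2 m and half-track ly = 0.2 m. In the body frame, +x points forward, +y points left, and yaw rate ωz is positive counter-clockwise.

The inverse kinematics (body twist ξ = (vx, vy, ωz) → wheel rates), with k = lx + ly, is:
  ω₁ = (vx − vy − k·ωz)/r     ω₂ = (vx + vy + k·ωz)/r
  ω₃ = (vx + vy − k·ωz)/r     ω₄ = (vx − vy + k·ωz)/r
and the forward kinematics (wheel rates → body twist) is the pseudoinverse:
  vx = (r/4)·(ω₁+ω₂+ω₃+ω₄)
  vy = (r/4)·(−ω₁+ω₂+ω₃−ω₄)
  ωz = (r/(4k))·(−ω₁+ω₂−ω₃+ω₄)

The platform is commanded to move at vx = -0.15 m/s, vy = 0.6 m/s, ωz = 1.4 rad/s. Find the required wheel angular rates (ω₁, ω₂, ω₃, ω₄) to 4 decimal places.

(-17.4667, 13.4667, -1.4667, -2.5333)

k = lx + ly = 0.2 + 0.2 = 0.4000;  k·ωz = 0.4000·1.4 = 0.5600
ω₁ (FL) = (vx − vy − k·ωz)/r = -1.3100/0.075 = -17.4667
ω₂ (FR) = (vx + vy + k·ωz)/r = 1.0100/0.075 = 13.4667
ω₃ (RL) = (vx + vy − k·ωz)/r = -0.1100/0.075 = -1.4667
ω₄ (RR) = (vx − vy + k·ωz)/r = -0.1900/0.075 = -2.5333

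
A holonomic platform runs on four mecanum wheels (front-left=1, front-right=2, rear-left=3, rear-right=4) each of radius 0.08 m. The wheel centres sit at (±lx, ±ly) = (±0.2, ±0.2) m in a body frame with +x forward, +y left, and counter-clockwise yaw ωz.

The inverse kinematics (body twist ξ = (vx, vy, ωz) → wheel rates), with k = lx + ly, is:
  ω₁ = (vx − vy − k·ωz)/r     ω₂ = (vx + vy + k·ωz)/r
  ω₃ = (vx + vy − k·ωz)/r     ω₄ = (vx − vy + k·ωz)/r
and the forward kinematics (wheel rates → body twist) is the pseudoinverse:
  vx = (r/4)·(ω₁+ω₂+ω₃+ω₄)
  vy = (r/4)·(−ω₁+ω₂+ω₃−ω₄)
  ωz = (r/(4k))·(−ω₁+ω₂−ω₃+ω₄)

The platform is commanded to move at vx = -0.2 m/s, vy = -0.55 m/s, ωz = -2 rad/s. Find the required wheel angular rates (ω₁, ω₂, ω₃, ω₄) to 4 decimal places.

k = lx + ly = 0.2 + 0.2 = 0.4000;  k·ωz = 0.4000·-2 = -0.8000
ω₁ (FL) = (vx − vy − k·ωz)/r = 1.1500/0.08 = 14.3750
ω₂ (FR) = (vx + vy + k·ωz)/r = -1.5500/0.08 = -19.3750
ω₃ (RL) = (vx + vy − k·ωz)/r = 0.0500/0.08 = 0.6250
ω₄ (RR) = (vx − vy + k·ωz)/r = -0.4500/0.08 = -5.6250

(14.3750, -19.3750, 0.6250, -5.6250)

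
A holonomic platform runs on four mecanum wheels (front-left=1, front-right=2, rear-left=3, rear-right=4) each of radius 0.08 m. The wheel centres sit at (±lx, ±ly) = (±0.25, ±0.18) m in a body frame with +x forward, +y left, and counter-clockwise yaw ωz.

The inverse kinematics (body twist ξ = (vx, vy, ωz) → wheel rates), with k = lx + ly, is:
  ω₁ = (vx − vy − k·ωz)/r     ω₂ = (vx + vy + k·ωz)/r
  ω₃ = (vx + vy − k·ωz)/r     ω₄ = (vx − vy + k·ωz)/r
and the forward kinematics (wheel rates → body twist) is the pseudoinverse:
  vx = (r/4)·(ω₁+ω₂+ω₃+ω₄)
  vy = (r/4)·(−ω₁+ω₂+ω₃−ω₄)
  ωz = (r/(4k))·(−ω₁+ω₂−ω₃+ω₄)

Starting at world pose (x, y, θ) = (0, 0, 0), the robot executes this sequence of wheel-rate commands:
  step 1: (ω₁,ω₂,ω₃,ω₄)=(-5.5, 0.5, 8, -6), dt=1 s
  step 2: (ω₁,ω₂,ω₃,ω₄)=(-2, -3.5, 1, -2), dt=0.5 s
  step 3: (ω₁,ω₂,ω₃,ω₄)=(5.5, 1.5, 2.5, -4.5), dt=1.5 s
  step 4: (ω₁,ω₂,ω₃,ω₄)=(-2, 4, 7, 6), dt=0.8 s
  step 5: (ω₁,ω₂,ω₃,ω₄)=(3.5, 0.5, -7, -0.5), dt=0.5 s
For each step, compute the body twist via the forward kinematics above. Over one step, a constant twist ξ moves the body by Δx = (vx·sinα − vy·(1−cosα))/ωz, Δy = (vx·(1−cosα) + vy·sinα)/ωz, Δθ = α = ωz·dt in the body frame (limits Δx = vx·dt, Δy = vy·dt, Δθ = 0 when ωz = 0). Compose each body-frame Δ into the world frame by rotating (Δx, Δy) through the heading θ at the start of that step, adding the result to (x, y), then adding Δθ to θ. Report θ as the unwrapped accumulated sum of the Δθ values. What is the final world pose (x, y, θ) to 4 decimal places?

(0.2245, 0.1952, -0.9767)

step 1: ξ=(vx,vy,ωz)=(-0.0600, 0.4000, -0.3721), dt=1.0 → body Δ=(0.0149, 0.4019, -0.3721) → world pose (0.0149, 0.4019, -0.3721)
step 2: ξ=(vx,vy,ωz)=(-0.1300, 0.0300, -0.2093), dt=0.5 → body Δ=(-0.0641, 0.0184, -0.1047) → world pose (-0.0381, 0.4423, -0.4767)
step 3: ξ=(vx,vy,ωz)=(0.1000, 0.0600, -0.5116), dt=1.5 → body Δ=(0.1686, 0.0266, -0.7674) → world pose (0.1239, 0.3886, -1.2442)
step 4: ξ=(vx,vy,ωz)=(0.3000, 0.1400, 0.2326), dt=0.8 → body Δ=(0.2282, 0.1336, 0.1860) → world pose (0.3237, 0.2153, -1.0581)
step 5: ξ=(vx,vy,ωz)=(-0.0700, -0.1900, 0.1628), dt=0.5 → body Δ=(-0.0311, -0.0963, 0.0814) → world pose (0.2245, 0.1952, -0.9767)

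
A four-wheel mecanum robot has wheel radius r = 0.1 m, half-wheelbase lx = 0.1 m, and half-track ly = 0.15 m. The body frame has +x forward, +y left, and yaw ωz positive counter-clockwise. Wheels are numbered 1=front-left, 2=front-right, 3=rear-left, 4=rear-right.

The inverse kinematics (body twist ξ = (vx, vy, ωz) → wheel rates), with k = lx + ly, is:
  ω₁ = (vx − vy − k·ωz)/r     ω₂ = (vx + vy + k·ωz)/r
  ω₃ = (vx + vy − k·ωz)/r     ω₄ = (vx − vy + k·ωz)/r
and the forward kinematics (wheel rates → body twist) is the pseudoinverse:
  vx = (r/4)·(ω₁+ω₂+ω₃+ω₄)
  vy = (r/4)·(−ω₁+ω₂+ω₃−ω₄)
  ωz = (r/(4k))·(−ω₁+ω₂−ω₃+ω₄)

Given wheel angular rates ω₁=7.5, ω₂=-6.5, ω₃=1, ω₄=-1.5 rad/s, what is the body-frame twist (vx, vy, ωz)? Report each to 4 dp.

k = lx + ly = 0.1 + 0.15 = 0.2500
ω₁+ω₂+ω₃+ω₄ = 0.5000  →  vx = (0.1/4)·0.5000 = 0.0125
−ω₁+ω₂+ω₃−ω₄ = -11.5000  →  vy = (0.1/4)·-11.5000 = -0.2875
−ω₁+ω₂−ω₃+ω₄ = -16.5000  →  ωz = (0.1/1.0000)·-16.5000 = -1.6500

(0.0125, -0.2875, -1.6500)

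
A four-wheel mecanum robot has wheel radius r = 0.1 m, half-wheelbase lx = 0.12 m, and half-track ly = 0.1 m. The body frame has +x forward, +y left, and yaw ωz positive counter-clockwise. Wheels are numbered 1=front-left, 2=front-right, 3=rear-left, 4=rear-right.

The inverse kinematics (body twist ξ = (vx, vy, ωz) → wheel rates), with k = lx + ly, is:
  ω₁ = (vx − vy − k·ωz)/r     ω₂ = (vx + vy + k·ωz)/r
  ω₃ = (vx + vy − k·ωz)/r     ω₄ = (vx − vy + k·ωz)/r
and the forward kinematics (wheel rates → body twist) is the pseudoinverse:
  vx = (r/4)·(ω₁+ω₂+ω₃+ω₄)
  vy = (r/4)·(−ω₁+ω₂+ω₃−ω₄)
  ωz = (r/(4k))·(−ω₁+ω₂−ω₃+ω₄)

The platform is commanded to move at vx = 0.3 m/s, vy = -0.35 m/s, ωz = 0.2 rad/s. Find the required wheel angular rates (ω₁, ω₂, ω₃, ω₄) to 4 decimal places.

(6.0600, -0.0600, -0.9400, 6.9400)

k = lx + ly = 0.12 + 0.1 = 0.2200;  k·ωz = 0.2200·0.2 = 0.0440
ω₁ (FL) = (vx − vy − k·ωz)/r = 0.6060/0.1 = 6.0600
ω₂ (FR) = (vx + vy + k·ωz)/r = -0.0060/0.1 = -0.0600
ω₃ (RL) = (vx + vy − k·ωz)/r = -0.0940/0.1 = -0.9400
ω₄ (RR) = (vx − vy + k·ωz)/r = 0.6940/0.1 = 6.9400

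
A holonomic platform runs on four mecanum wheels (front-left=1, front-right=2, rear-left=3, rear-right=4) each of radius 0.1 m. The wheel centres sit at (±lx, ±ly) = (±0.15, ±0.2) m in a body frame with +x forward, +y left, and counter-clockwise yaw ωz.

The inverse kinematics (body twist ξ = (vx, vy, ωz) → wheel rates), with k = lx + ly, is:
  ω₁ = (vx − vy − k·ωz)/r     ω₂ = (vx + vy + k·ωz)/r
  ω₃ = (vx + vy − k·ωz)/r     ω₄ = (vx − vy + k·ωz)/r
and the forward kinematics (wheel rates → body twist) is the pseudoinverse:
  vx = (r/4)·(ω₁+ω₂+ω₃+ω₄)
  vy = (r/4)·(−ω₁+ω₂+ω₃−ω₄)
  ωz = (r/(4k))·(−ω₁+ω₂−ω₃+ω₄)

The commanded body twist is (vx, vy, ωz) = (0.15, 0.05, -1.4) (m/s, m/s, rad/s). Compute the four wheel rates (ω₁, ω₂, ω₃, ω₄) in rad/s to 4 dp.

k = lx + ly = 0.15 + 0.2 = 0.3500;  k·ωz = 0.3500·-1.4 = -0.4900
ω₁ (FL) = (vx − vy − k·ωz)/r = 0.5900/0.1 = 5.9000
ω₂ (FR) = (vx + vy + k·ωz)/r = -0.2900/0.1 = -2.9000
ω₃ (RL) = (vx + vy − k·ωz)/r = 0.6900/0.1 = 6.9000
ω₄ (RR) = (vx − vy + k·ωz)/r = -0.3900/0.1 = -3.9000

(5.9000, -2.9000, 6.9000, -3.9000)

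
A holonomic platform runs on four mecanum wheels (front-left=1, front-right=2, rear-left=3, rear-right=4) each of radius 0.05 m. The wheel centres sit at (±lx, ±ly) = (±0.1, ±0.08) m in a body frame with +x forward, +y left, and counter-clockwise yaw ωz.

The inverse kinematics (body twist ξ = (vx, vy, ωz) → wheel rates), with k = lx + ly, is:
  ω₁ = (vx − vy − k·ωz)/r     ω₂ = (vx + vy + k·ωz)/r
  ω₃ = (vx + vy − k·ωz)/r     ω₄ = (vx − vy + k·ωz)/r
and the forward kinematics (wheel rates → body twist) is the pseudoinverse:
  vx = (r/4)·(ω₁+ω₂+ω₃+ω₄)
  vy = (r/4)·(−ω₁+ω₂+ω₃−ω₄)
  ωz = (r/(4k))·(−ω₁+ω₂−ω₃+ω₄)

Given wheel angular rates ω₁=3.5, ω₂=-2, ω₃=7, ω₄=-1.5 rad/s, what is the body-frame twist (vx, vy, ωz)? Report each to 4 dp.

(0.0875, 0.0375, -0.9722)

k = lx + ly = 0.1 + 0.08 = 0.1800
ω₁+ω₂+ω₃+ω₄ = 7.0000  →  vx = (0.05/4)·7.0000 = 0.0875
−ω₁+ω₂+ω₃−ω₄ = 3.0000  →  vy = (0.05/4)·3.0000 = 0.0375
−ω₁+ω₂−ω₃+ω₄ = -14.0000  →  ωz = (0.05/0.7200)·-14.0000 = -0.9722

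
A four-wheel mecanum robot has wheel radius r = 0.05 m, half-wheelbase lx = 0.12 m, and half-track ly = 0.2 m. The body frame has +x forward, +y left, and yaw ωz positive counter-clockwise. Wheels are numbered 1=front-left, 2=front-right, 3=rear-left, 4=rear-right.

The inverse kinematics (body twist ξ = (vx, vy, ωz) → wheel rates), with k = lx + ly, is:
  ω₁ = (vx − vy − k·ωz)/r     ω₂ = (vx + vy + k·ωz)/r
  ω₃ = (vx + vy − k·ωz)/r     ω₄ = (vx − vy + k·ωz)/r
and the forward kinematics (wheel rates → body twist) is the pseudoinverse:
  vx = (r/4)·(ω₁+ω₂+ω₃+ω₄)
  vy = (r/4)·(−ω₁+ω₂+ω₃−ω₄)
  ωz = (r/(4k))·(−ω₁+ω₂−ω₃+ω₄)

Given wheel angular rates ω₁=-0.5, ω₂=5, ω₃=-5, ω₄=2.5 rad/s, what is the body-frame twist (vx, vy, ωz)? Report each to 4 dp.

(0.0250, -0.0250, 0.5078)

k = lx + ly = 0.12 + 0.2 = 0.3200
ω₁+ω₂+ω₃+ω₄ = 2.0000  →  vx = (0.05/4)·2.0000 = 0.0250
−ω₁+ω₂+ω₃−ω₄ = -2.0000  →  vy = (0.05/4)·-2.0000 = -0.0250
−ω₁+ω₂−ω₃+ω₄ = 13.0000  →  ωz = (0.05/1.2800)·13.0000 = 0.5078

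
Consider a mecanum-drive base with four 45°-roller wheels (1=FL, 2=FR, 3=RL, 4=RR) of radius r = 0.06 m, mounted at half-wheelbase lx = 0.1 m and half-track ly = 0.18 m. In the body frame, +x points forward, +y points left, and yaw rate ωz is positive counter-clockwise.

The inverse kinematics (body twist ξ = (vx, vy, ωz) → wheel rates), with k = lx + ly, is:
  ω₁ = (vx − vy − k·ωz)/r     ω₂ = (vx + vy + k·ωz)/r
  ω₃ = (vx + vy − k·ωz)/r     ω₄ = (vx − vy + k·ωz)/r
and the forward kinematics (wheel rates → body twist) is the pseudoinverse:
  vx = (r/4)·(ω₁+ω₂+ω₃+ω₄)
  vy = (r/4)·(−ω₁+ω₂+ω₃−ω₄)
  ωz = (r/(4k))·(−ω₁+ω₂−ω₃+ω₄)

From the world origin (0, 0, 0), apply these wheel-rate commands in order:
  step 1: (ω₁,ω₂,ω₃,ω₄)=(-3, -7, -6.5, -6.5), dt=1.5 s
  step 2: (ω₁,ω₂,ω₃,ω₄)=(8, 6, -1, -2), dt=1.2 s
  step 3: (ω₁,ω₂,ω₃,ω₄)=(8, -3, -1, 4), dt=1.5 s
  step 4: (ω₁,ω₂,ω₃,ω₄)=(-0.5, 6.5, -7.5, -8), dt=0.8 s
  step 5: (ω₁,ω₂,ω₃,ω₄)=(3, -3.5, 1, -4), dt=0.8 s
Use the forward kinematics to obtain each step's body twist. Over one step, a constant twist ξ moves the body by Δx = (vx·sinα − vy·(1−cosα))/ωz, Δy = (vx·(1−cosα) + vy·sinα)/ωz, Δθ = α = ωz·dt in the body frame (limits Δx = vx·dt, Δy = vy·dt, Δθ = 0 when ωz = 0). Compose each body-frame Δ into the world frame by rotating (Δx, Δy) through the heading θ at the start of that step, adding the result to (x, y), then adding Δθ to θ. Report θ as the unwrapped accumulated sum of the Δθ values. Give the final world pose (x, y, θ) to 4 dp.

step 1: ξ=(vx,vy,ωz)=(-0.3450, -0.0600, -0.2143), dt=1.5 → body Δ=(-0.5230, -0.0060, -0.3214) → world pose (-0.5230, -0.0060, -0.3214)
step 2: ξ=(vx,vy,ωz)=(0.1650, -0.0150, -0.1607), dt=1.2 → body Δ=(0.1950, -0.0369, -0.1929) → world pose (-0.3496, -0.1027, -0.5143)
step 3: ξ=(vx,vy,ωz)=(0.1200, -0.2400, -0.3214), dt=1.5 → body Δ=(0.0880, -0.3888, -0.4821) → world pose (-0.4642, -0.4844, -0.9964)
step 4: ξ=(vx,vy,ωz)=(-0.1425, 0.1125, 0.3482), dt=0.8 → body Δ=(-0.1250, 0.0731, 0.2786) → world pose (-0.4708, -0.3398, -0.7179)
step 5: ξ=(vx,vy,ωz)=(-0.0525, -0.0225, -0.6161), dt=0.8 → body Δ=(-0.0447, -0.0071, -0.4929) → world pose (-0.5091, -0.3158, -1.2107)

(-0.5091, -0.3158, -1.2107)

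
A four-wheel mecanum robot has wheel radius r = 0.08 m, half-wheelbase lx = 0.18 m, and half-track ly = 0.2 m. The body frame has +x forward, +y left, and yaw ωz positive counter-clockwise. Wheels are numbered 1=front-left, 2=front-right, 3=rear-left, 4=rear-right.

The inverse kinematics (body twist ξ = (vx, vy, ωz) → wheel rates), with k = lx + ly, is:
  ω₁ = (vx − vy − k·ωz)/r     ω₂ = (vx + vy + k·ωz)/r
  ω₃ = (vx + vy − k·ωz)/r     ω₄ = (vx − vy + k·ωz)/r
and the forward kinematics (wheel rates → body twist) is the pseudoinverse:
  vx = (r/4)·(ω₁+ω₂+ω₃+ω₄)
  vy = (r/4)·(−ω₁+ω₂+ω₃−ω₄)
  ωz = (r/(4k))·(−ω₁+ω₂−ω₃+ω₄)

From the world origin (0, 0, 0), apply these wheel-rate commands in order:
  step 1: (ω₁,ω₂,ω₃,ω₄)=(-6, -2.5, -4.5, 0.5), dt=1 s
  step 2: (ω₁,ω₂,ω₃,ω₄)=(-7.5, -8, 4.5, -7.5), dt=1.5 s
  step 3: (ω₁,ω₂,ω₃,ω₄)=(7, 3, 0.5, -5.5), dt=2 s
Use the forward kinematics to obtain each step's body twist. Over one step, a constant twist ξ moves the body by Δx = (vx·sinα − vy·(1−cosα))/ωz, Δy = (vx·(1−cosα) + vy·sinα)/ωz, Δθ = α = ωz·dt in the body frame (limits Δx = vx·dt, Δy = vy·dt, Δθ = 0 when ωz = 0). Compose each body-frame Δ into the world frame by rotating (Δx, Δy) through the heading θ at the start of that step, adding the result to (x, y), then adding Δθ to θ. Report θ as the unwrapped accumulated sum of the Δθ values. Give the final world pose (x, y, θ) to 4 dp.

(-0.5929, 0.1412, -1.5921)

step 1: ξ=(vx,vy,ωz)=(-0.2500, -0.0300, 0.4474), dt=1.0 → body Δ=(-0.2351, -0.0840, 0.4474) → world pose (-0.2351, -0.0840, 0.4474)
step 2: ξ=(vx,vy,ωz)=(-0.3700, 0.2300, -0.6579), dt=1.5 → body Δ=(-0.3123, 0.5440, -0.9868) → world pose (-0.7521, 0.2713, -0.5395)
step 3: ξ=(vx,vy,ωz)=(0.1000, 0.0400, -0.5263), dt=2.0 → body Δ=(0.2034, -0.0299, -1.0526) → world pose (-0.5929, 0.1412, -1.5921)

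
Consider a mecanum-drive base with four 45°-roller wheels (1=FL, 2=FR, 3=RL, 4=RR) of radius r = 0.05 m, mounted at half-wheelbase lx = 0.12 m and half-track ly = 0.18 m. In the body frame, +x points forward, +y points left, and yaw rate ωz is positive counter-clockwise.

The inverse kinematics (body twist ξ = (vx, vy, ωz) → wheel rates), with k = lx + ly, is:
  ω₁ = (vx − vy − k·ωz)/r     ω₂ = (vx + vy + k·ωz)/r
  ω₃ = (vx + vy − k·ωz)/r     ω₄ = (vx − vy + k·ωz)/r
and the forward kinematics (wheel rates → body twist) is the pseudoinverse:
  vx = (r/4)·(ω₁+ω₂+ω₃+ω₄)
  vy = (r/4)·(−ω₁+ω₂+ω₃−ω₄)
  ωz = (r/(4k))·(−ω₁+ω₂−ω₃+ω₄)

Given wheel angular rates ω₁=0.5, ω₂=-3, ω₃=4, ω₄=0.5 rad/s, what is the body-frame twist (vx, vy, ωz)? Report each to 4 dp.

(0.0250, 0.0000, -0.2917)

k = lx + ly = 0.12 + 0.18 = 0.3000
ω₁+ω₂+ω₃+ω₄ = 2.0000  →  vx = (0.05/4)·2.0000 = 0.0250
−ω₁+ω₂+ω₃−ω₄ = 0.0000  →  vy = (0.05/4)·0.0000 = 0.0000
−ω₁+ω₂−ω₃+ω₄ = -7.0000  →  ωz = (0.05/1.2000)·-7.0000 = -0.2917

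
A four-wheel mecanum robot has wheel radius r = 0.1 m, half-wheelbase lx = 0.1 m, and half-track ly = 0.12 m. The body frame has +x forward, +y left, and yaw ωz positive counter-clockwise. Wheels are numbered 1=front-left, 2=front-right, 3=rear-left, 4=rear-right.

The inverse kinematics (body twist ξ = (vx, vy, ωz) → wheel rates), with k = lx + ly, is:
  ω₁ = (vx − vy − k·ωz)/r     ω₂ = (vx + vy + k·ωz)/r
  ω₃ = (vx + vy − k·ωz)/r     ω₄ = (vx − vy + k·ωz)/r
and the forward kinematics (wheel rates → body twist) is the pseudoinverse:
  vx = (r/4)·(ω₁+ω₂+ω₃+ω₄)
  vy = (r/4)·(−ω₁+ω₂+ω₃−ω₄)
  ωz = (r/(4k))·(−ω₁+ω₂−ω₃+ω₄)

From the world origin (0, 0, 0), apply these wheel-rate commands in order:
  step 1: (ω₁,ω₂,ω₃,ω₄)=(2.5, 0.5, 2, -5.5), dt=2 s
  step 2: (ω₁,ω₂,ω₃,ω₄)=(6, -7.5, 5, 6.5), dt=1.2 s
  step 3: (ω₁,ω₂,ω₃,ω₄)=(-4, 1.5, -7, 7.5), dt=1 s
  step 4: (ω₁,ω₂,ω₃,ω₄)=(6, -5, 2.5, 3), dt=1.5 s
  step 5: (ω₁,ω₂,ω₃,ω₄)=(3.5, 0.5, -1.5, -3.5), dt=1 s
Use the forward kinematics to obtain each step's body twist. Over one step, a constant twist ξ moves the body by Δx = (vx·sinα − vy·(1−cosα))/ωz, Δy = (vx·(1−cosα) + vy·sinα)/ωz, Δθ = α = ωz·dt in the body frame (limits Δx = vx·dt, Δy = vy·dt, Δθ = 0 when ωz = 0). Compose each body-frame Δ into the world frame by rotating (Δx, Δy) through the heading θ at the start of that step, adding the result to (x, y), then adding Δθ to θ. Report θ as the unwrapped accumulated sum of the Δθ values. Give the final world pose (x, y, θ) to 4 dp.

step 1: ξ=(vx,vy,ωz)=(-0.0125, 0.1375, -1.0795), dt=2.0 → body Δ=(0.1884, 0.1240, -2.1591) → world pose (0.1884, 0.1240, -2.1591)
step 2: ξ=(vx,vy,ωz)=(0.2500, -0.3750, -1.3636), dt=1.2 → body Δ=(-0.1101, -0.4698, -1.6364) → world pose (-0.1413, 0.4762, -3.7955)
step 3: ξ=(vx,vy,ωz)=(-0.0500, -0.2250, 2.2727), dt=1.0 → body Δ=(0.1461, -0.1118, 2.2727) → world pose (-0.1893, 0.6538, -1.5227)
step 4: ξ=(vx,vy,ωz)=(0.1625, -0.2875, -1.1932), dt=1.5 → body Δ=(-0.1604, -0.4010, -1.7898) → world pose (-0.5975, 0.7947, -3.3125)
step 5: ξ=(vx,vy,ωz)=(-0.0250, -0.0250, -0.5682), dt=1.0 → body Δ=(-0.0306, -0.0168, -0.5682) → world pose (-0.5645, 0.8061, -3.8807)

(-0.5645, 0.8061, -3.8807)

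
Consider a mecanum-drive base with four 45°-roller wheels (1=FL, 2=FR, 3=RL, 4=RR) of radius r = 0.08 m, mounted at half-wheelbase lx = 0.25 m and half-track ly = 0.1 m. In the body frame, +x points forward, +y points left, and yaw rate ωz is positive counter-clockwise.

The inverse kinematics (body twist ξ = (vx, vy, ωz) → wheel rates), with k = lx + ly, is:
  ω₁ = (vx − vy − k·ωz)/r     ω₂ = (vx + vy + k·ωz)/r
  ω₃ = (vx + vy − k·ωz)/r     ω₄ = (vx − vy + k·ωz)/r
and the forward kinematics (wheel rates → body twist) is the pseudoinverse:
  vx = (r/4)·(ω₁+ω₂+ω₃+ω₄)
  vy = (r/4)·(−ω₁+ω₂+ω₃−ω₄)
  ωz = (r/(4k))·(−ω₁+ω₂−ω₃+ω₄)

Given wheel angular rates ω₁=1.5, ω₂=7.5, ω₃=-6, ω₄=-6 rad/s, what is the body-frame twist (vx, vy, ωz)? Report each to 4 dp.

(-0.0600, 0.1200, 0.3429)

k = lx + ly = 0.25 + 0.1 = 0.3500
ω₁+ω₂+ω₃+ω₄ = -3.0000  →  vx = (0.08/4)·-3.0000 = -0.0600
−ω₁+ω₂+ω₃−ω₄ = 6.0000  →  vy = (0.08/4)·6.0000 = 0.1200
−ω₁+ω₂−ω₃+ω₄ = 6.0000  →  ωz = (0.08/1.4000)·6.0000 = 0.3429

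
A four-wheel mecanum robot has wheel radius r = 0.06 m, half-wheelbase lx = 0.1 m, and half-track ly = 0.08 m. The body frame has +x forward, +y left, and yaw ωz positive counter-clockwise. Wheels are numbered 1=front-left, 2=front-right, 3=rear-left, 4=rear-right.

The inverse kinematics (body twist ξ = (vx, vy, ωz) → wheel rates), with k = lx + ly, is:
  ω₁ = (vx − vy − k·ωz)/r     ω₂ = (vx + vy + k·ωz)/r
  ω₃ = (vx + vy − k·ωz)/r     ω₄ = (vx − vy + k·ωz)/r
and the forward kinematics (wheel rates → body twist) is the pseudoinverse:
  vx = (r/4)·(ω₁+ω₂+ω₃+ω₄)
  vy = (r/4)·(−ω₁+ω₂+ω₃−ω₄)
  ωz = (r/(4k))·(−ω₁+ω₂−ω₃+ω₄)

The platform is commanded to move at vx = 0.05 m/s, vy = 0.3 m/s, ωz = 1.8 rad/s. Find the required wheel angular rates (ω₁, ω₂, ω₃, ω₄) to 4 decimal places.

(-9.5667, 11.2333, 0.4333, 1.2333)

k = lx + ly = 0.1 + 0.08 = 0.1800;  k·ωz = 0.1800·1.8 = 0.3240
ω₁ (FL) = (vx − vy − k·ωz)/r = -0.5740/0.06 = -9.5667
ω₂ (FR) = (vx + vy + k·ωz)/r = 0.6740/0.06 = 11.2333
ω₃ (RL) = (vx + vy − k·ωz)/r = 0.0260/0.06 = 0.4333
ω₄ (RR) = (vx − vy + k·ωz)/r = 0.0740/0.06 = 1.2333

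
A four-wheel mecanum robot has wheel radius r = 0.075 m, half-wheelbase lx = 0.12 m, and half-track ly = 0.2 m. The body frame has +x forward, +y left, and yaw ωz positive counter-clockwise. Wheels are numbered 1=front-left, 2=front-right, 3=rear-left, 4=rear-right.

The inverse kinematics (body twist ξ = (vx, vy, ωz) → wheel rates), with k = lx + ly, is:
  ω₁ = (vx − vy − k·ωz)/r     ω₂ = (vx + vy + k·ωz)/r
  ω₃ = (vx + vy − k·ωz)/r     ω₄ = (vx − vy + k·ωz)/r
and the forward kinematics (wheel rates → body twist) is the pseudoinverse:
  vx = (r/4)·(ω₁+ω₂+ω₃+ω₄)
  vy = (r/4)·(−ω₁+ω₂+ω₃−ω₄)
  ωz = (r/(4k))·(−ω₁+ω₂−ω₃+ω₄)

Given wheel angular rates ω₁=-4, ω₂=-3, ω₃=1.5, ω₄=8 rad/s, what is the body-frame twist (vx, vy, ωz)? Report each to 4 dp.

(0.0469, -0.1031, 0.4395)

k = lx + ly = 0.12 + 0.2 = 0.3200
ω₁+ω₂+ω₃+ω₄ = 2.5000  →  vx = (0.075/4)·2.5000 = 0.0469
−ω₁+ω₂+ω₃−ω₄ = -5.5000  →  vy = (0.075/4)·-5.5000 = -0.1031
−ω₁+ω₂−ω₃+ω₄ = 7.5000  →  ωz = (0.075/1.2800)·7.5000 = 0.4395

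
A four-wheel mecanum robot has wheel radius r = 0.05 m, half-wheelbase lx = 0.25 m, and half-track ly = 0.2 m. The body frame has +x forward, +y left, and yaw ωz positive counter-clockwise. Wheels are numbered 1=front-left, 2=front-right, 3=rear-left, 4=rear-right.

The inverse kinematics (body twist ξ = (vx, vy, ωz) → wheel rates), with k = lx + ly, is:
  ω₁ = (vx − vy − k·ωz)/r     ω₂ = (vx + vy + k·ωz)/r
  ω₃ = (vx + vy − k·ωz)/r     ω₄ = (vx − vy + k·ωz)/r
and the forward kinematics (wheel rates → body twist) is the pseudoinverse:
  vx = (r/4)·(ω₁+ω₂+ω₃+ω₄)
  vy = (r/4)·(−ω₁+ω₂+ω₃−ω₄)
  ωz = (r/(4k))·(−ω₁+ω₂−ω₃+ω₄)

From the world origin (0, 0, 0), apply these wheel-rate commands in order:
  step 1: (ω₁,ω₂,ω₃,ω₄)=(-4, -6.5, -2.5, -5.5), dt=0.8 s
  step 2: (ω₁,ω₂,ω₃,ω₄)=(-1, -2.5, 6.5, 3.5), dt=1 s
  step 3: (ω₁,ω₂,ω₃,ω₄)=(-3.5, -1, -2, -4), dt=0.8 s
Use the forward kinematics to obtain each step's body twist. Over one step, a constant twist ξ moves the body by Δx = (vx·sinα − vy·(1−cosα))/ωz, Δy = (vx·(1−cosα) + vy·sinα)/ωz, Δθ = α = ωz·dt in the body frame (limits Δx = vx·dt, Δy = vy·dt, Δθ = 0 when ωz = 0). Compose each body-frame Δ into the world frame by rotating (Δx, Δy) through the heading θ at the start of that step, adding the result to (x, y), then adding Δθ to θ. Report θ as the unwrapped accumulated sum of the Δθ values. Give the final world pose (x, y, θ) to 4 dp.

(-0.1922, 0.0886, -0.2361)

step 1: ξ=(vx,vy,ωz)=(-0.2313, 0.0063, -0.1528), dt=0.8 → body Δ=(-0.1842, 0.0163, -0.1222) → world pose (-0.1842, 0.0163, -0.1222)
step 2: ξ=(vx,vy,ωz)=(0.0813, 0.0187, -0.1250), dt=1.0 → body Δ=(0.0822, 0.0136, -0.1250) → world pose (-0.1010, 0.0198, -0.2472)
step 3: ξ=(vx,vy,ωz)=(-0.1313, 0.0563, 0.0139), dt=0.8 → body Δ=(-0.1052, 0.0444, 0.0111) → world pose (-0.1922, 0.0886, -0.2361)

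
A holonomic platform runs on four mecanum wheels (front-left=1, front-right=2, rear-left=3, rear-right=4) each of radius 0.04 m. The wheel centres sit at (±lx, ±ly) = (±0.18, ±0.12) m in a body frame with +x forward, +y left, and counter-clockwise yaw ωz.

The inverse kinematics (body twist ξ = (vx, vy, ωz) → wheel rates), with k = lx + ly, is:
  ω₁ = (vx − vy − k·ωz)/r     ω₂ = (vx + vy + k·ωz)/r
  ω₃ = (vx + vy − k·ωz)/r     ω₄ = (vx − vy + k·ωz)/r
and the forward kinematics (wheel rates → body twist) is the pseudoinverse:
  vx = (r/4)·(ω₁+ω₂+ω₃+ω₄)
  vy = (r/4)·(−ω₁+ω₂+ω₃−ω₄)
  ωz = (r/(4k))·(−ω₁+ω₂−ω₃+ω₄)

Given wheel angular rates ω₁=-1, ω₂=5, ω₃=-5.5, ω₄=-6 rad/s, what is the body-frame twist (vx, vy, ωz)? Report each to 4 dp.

(-0.0750, 0.0650, 0.1833)

k = lx + ly = 0.18 + 0.12 = 0.3000
ω₁+ω₂+ω₃+ω₄ = -7.5000  →  vx = (0.04/4)·-7.5000 = -0.0750
−ω₁+ω₂+ω₃−ω₄ = 6.5000  →  vy = (0.04/4)·6.5000 = 0.0650
−ω₁+ω₂−ω₃+ω₄ = 5.5000  →  ωz = (0.04/1.2000)·5.5000 = 0.1833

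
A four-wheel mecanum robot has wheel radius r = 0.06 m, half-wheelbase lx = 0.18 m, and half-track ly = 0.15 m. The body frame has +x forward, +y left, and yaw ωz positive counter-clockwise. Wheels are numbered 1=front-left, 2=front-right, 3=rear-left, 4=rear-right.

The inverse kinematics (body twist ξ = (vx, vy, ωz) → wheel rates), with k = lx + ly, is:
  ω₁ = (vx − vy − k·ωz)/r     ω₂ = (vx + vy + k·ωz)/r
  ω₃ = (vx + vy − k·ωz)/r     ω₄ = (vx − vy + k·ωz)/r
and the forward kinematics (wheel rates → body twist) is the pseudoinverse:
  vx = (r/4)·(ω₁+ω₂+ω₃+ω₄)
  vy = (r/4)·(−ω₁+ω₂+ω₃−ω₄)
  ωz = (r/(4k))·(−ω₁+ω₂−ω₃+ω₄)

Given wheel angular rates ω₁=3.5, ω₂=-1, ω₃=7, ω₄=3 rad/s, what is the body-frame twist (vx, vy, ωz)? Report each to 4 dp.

(0.1875, -0.0075, -0.3864)

k = lx + ly = 0.18 + 0.15 = 0.3300
ω₁+ω₂+ω₃+ω₄ = 12.5000  →  vx = (0.06/4)·12.5000 = 0.1875
−ω₁+ω₂+ω₃−ω₄ = -0.5000  →  vy = (0.06/4)·-0.5000 = -0.0075
−ω₁+ω₂−ω₃+ω₄ = -8.5000  →  ωz = (0.06/1.3200)·-8.5000 = -0.3864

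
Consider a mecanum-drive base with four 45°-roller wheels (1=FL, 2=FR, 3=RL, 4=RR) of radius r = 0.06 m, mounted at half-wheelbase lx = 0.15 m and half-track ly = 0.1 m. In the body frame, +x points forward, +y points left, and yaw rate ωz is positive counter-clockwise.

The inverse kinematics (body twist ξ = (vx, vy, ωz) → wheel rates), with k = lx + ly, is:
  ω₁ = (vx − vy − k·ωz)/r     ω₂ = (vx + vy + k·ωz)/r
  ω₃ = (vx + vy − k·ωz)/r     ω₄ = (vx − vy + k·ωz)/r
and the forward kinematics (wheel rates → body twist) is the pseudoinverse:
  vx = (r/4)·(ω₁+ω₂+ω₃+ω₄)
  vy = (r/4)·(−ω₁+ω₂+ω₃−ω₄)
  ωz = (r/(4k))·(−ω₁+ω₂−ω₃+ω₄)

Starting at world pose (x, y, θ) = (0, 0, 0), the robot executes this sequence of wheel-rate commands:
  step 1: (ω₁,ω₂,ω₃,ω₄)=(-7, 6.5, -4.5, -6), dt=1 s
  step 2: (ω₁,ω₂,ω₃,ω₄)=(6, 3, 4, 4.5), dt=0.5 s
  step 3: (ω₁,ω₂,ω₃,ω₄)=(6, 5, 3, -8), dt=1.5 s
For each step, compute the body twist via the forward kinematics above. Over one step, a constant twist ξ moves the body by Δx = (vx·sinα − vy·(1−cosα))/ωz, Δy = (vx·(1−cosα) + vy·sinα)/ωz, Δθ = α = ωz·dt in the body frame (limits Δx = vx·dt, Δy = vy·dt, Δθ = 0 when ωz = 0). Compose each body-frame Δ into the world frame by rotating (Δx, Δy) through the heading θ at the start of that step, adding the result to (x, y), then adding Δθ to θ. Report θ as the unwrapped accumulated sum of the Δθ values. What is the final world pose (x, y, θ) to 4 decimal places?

step 1: ξ=(vx,vy,ωz)=(-0.1650, 0.2250, 0.7200), dt=1.0 → body Δ=(-0.2287, 0.1492, 0.7200) → world pose (-0.2287, 0.1492, 0.7200)
step 2: ξ=(vx,vy,ωz)=(0.2625, -0.0525, -0.1500), dt=0.5 → body Δ=(0.1301, -0.0311, -0.0750) → world pose (-0.1103, 0.2116, 0.6450)
step 3: ξ=(vx,vy,ωz)=(0.0900, 0.1500, -0.7200), dt=1.5 → body Δ=(0.2204, 0.1177, -1.0800) → world pose (-0.0049, 0.4381, -0.4350)

(-0.0049, 0.4381, -0.4350)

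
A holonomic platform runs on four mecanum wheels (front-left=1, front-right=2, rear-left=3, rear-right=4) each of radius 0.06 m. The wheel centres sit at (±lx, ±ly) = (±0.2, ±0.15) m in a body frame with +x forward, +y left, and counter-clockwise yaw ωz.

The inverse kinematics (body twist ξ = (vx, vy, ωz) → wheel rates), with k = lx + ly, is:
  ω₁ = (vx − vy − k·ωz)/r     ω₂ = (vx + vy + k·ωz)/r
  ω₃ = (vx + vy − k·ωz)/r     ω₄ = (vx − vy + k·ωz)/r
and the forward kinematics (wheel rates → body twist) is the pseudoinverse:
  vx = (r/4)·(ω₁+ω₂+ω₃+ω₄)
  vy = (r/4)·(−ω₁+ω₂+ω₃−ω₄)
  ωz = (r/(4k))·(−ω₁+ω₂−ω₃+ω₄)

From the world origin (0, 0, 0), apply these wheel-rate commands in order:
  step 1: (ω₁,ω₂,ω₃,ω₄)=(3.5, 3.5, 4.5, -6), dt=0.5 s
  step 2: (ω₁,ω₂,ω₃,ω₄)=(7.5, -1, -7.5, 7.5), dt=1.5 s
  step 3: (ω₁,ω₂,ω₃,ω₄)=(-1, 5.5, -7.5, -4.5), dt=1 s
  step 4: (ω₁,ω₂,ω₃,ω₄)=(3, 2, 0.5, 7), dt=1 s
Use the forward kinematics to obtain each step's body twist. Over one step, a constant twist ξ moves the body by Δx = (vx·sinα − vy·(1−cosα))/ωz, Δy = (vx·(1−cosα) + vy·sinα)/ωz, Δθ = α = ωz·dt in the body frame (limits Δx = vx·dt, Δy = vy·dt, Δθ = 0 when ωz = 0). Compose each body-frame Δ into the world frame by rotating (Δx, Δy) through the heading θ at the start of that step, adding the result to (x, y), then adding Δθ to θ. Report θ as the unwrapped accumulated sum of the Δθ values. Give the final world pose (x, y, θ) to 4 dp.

step 1: ξ=(vx,vy,ωz)=(0.0825, 0.1575, -0.4500), dt=0.5 → body Δ=(0.0497, 0.0735, -0.2250) → world pose (0.0497, 0.0735, -0.2250)
step 2: ξ=(vx,vy,ωz)=(0.0975, -0.3525, 0.2786), dt=1.5 → body Δ=(0.2509, -0.4834, 0.4179) → world pose (0.1865, -0.4537, 0.1929)
step 3: ξ=(vx,vy,ωz)=(-0.1125, 0.0525, 0.4071), dt=1.0 → body Δ=(-0.1200, 0.0285, 0.4071) → world pose (0.0633, -0.4488, 0.6000)
step 4: ξ=(vx,vy,ωz)=(0.1875, -0.1125, 0.2357), dt=1.0 → body Δ=(0.1990, -0.0895, 0.2357) → world pose (0.2780, -0.4103, 0.8357)

(0.2780, -0.4103, 0.8357)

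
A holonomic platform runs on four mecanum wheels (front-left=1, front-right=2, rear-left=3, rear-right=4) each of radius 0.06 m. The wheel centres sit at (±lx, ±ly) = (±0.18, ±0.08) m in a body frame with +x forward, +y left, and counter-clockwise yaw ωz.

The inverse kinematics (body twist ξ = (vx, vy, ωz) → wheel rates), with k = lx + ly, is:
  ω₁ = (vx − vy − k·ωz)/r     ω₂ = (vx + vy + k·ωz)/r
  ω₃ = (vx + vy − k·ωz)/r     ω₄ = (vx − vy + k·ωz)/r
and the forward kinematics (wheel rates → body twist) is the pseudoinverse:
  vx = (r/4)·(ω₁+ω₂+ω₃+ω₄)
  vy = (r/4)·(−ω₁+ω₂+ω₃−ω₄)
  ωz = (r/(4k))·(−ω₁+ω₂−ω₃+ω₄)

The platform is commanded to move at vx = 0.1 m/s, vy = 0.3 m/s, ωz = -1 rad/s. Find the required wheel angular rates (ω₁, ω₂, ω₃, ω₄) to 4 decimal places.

(1.0000, 2.3333, 11.0000, -7.6667)

k = lx + ly = 0.18 + 0.08 = 0.2600;  k·ωz = 0.2600·-1 = -0.2600
ω₁ (FL) = (vx − vy − k·ωz)/r = 0.0600/0.06 = 1.0000
ω₂ (FR) = (vx + vy + k·ωz)/r = 0.1400/0.06 = 2.3333
ω₃ (RL) = (vx + vy − k·ωz)/r = 0.6600/0.06 = 11.0000
ω₄ (RR) = (vx − vy + k·ωz)/r = -0.4600/0.06 = -7.6667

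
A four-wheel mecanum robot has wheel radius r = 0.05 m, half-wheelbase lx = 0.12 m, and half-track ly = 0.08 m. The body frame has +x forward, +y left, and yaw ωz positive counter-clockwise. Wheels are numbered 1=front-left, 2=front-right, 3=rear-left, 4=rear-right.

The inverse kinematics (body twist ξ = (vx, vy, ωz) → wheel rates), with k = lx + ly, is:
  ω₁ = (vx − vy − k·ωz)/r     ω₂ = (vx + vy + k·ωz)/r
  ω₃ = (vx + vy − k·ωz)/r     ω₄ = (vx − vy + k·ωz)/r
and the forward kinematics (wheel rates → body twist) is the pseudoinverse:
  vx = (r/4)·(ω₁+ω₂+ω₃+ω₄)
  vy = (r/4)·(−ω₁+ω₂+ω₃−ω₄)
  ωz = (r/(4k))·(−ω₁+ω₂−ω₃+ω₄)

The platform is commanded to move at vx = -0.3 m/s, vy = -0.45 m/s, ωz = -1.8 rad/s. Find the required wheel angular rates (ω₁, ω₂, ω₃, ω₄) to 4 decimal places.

k = lx + ly = 0.12 + 0.08 = 0.2000;  k·ωz = 0.2000·-1.8 = -0.3600
ω₁ (FL) = (vx − vy − k·ωz)/r = 0.5100/0.05 = 10.2000
ω₂ (FR) = (vx + vy + k·ωz)/r = -1.1100/0.05 = -22.2000
ω₃ (RL) = (vx + vy − k·ωz)/r = -0.3900/0.05 = -7.8000
ω₄ (RR) = (vx − vy + k·ωz)/r = -0.2100/0.05 = -4.2000

(10.2000, -22.2000, -7.8000, -4.2000)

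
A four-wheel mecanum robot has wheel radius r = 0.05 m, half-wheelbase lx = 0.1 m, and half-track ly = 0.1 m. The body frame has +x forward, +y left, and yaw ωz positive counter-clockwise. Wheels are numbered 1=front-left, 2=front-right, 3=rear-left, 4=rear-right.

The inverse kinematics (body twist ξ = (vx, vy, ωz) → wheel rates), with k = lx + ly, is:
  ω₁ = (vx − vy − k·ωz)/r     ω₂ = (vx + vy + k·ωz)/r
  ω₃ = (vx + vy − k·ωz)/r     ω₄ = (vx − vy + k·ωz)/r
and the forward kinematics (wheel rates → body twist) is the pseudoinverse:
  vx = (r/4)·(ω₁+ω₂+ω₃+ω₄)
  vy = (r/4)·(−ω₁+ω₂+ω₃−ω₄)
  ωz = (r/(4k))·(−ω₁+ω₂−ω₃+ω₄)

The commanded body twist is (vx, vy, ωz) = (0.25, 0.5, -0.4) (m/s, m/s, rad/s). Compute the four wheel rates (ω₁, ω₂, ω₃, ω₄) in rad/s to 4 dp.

k = lx + ly = 0.1 + 0.1 = 0.2000;  k·ωz = 0.2000·-0.4 = -0.0800
ω₁ (FL) = (vx − vy − k·ωz)/r = -0.1700/0.05 = -3.4000
ω₂ (FR) = (vx + vy + k·ωz)/r = 0.6700/0.05 = 13.4000
ω₃ (RL) = (vx + vy − k·ωz)/r = 0.8300/0.05 = 16.6000
ω₄ (RR) = (vx − vy + k·ωz)/r = -0.3300/0.05 = -6.6000

(-3.4000, 13.4000, 16.6000, -6.6000)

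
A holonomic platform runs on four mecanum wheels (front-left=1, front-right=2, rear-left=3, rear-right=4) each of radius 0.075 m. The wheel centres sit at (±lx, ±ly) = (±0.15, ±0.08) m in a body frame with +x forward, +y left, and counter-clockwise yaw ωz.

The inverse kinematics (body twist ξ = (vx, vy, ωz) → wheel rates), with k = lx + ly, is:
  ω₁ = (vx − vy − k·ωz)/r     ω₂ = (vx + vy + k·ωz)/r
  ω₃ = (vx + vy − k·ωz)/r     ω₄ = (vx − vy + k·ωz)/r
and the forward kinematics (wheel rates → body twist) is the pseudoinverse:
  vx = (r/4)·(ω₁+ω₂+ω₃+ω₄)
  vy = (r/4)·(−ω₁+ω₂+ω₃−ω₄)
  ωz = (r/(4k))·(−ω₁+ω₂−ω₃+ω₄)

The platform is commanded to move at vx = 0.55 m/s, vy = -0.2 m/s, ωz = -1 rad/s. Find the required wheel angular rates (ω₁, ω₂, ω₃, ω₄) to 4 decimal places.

(13.0667, 1.6000, 7.7333, 6.9333)

k = lx + ly = 0.15 + 0.08 = 0.2300;  k·ωz = 0.2300·-1 = -0.2300
ω₁ (FL) = (vx − vy − k·ωz)/r = 0.9800/0.075 = 13.0667
ω₂ (FR) = (vx + vy + k·ωz)/r = 0.1200/0.075 = 1.6000
ω₃ (RL) = (vx + vy − k·ωz)/r = 0.5800/0.075 = 7.7333
ω₄ (RR) = (vx − vy + k·ωz)/r = 0.5200/0.075 = 6.9333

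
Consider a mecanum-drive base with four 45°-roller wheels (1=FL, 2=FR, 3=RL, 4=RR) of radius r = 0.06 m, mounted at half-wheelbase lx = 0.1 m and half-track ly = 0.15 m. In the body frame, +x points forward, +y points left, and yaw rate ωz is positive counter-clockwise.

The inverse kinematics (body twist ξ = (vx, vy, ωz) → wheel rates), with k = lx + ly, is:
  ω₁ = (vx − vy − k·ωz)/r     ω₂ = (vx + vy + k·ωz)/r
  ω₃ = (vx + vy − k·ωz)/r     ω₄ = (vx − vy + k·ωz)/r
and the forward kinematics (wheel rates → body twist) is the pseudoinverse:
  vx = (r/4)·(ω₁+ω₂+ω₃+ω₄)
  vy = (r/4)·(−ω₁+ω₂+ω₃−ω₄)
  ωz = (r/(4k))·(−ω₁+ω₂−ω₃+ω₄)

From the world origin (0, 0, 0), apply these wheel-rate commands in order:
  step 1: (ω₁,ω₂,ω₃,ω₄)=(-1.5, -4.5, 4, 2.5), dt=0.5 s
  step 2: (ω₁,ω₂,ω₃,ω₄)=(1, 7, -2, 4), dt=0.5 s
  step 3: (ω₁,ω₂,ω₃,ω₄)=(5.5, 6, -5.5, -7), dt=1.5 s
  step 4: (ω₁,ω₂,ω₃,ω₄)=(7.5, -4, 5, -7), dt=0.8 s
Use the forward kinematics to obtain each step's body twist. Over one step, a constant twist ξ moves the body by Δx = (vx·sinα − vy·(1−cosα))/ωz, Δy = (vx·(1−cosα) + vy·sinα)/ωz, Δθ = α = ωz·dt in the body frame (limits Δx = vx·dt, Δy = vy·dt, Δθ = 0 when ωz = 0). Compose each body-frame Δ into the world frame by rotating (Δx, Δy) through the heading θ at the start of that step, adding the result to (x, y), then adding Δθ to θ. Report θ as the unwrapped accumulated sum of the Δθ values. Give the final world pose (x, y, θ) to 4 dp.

step 1: ξ=(vx,vy,ωz)=(0.0075, -0.0225, -0.2700), dt=0.5 → body Δ=(0.0030, -0.0115, -0.1350) → world pose (0.0030, -0.0115, -0.1350)
step 2: ξ=(vx,vy,ωz)=(0.1500, 0.0000, 0.7200), dt=0.5 → body Δ=(0.0734, 0.0134, 0.3600) → world pose (0.0775, -0.0081, 0.2250)
step 3: ξ=(vx,vy,ωz)=(-0.0150, 0.0300, -0.0600), dt=1.5 → body Δ=(-0.0204, 0.0460, -0.0900) → world pose (0.0473, 0.0321, 0.1350)
step 4: ξ=(vx,vy,ωz)=(0.0225, 0.0075, -1.4100), dt=0.8 → body Δ=(0.0175, -0.0043, -1.1280) → world pose (0.0652, 0.0302, -0.9930)

(0.0652, 0.0302, -0.9930)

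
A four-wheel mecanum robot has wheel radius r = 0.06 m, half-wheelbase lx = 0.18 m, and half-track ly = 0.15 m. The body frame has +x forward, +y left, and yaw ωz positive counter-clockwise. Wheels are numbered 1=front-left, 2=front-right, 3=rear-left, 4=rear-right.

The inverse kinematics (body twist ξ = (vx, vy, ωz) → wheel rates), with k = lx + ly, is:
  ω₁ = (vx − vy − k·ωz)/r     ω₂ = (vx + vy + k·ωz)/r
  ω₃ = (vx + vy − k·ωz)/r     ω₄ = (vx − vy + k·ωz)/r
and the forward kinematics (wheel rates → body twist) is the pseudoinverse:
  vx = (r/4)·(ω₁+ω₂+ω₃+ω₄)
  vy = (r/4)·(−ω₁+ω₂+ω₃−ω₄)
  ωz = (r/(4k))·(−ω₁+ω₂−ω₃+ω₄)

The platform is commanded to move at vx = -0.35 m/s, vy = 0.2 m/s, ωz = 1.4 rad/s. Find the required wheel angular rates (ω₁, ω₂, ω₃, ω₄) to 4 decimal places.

(-16.8667, 5.2000, -10.2000, -1.4667)

k = lx + ly = 0.18 + 0.15 = 0.3300;  k·ωz = 0.3300·1.4 = 0.4620
ω₁ (FL) = (vx − vy − k·ωz)/r = -1.0120/0.06 = -16.8667
ω₂ (FR) = (vx + vy + k·ωz)/r = 0.3120/0.06 = 5.2000
ω₃ (RL) = (vx + vy − k·ωz)/r = -0.6120/0.06 = -10.2000
ω₄ (RR) = (vx − vy + k·ωz)/r = -0.0880/0.06 = -1.4667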